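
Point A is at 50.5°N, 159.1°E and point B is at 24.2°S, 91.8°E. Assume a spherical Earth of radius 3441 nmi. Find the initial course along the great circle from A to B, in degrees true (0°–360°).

237.7°

θ = atan2( sin Δλ·cos φ₂ ,  cos φ₁ sin φ₂ − sin φ₁ cos φ₂ cos Δλ )
  = atan2(-0.8415, -0.5323) = 237.68°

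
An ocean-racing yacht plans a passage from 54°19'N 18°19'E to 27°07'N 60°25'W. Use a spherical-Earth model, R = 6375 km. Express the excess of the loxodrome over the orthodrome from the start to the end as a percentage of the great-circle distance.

3.9%

Great circle: σ = 1.0796 rad → d_gc = Rσ = 6882.6 km
Rhumb: Δφ = -0.4747, Δλ = -1.3742, Δψ = -0.6416, q = Δφ/Δψ = 0.7399 → d_rh = R√(Δφ²+q²Δλ²) = 7153.4 km
Excess = (7153.4 − 6882.6) / 6882.6 = 270.8 / 6882.6 = 3.93% ≈ 3.9%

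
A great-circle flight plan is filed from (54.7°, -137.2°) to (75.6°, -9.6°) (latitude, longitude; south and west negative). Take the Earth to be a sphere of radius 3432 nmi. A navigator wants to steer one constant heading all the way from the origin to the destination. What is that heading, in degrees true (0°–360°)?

Meridional parts: M(φ₁)=+1.1451, M(φ₂)=+2.0689 → ΔM = +0.9237;  Δλ = +2.2270 rad
tan C = Δλ / ΔM = +2.4109 → C = 67.47°

67.5°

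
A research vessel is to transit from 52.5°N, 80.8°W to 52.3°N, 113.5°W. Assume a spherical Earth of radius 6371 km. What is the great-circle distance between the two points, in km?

cos σ = sin φ₁ sin φ₂ + cos φ₁ cos φ₂ cos Δλ
      = sin(52.50°)sin(52.30°) + cos(52.50°)cos(52.30°)cos(-32.70°) = 0.9410
σ = 19.781° → d = Rσ = 6371·0.34525 = 2200 km

2200 km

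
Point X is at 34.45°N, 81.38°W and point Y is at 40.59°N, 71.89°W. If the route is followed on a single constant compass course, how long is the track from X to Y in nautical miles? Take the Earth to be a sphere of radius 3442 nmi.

Rhumb course C = atan2(Δλ, Δψ) with Δψ = ln[tan(π/4+φ₂/2)/tan(π/4+φ₁/2)] = +0.1353, Δλ = +0.1656 → C = 50.77°
d = R·|Δφ| / |cos C| = 3442·0.10716 / 0.63250 = 583 nmi

583 nmi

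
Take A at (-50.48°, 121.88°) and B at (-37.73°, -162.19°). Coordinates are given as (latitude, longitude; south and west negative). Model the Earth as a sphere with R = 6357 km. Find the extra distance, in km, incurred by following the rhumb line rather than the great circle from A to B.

238 km

Great circle: cos σ = sin φ₁ sin φ₂ + cos φ₁ cos φ₂ cos Δλ,  σ = 0.9343 rad → d_gc = 5939.1 km
Rhumb line: Δψ = +0.3118, q = Δφ/Δψ = 0.7138, d_rh = R√(Δφ²+q²Δλ²) = 6177.4 km
Excess = 6177.4 − 5939.1 = 238.3 ≈ 238 km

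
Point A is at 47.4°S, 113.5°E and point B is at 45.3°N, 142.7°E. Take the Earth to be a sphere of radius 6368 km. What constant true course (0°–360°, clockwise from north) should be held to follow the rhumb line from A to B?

Meridional parts: M(φ₁)=-0.9419, M(φ₂)=+0.8888 → ΔM = +1.8307;  Δλ = +0.5096 rad
tan C = Δλ / ΔM = +0.2784 → C = 15.56°

15.6°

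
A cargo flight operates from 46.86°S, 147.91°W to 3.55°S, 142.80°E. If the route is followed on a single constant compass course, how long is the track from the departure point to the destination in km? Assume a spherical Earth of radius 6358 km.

8254 km

Δψ = ln[tan(π/4+φ₂/2)/tan(π/4+φ₁/2)] = +0.8661;  Δφ = +0.7559 rad,  Δλ = -1.2093 rad
q = Δφ/Δψ = 0.8728
d = R·√(Δφ² + q²Δλ²) = 6358·1.29828 = 8254 km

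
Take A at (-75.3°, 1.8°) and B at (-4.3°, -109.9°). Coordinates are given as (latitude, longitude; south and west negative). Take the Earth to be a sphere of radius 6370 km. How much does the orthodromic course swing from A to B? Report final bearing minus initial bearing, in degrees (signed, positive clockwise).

+98.4°

At departure: θ₁ = atan2(sin Δλ cos φ₂, cos φ₁ sin φ₂ − sin φ₁ cos φ₂ cos Δλ) = 247.93°
At arrival: θ₂ = atan2(sin Δλ cos φ₁, −cos φ₂ sin φ₁ + sin φ₂ cos φ₁ cos Δλ) = 346.36°
Δθ = θ₂ − θ₁ = +98.4°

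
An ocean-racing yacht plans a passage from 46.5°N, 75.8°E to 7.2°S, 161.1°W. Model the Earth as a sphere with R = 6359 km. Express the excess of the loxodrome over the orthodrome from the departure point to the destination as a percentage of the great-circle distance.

4.4%

Great circle: σ = 2.0531 rad → d_gc = Rσ = 13055.9 km
Rhumb: Δφ = -0.9372, Δλ = +2.1485, Δψ = -1.0449, q = Δφ/Δψ = 0.8970 → d_rh = R√(Δφ²+q²Δλ²) = 13627.2 km
Excess = (13627.2 − 13055.9) / 13055.9 = 571.3 / 13055.9 = 4.38% ≈ 4.4%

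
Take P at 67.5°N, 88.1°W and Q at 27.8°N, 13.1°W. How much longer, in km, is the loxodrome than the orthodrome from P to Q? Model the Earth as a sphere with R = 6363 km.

292 km

Great circle: cos σ = sin φ₁ sin φ₂ + cos φ₁ cos φ₂ cos Δλ,  σ = 1.0257 rad → d_gc = 6526.5 km
Rhumb line: Δψ = -1.1094, q = Δφ/Δψ = 0.6245, d_rh = R√(Δφ²+q²Δλ²) = 6818.9 km
Excess = 6818.9 − 6526.5 = 292.4 ≈ 292 km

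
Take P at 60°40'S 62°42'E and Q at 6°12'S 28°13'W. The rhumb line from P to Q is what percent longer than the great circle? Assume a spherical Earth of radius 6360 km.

4.4%

Great circle: σ = 1.4843 rad → d_gc = Rσ = 9440.3 km
Rhumb: Δφ = +0.9506, Δλ = -1.5868, Δψ = +1.2320, q = Δφ/Δψ = 0.7716 → d_rh = R√(Δφ²+q²Δλ²) = 9858.4 km
Excess = (9858.4 − 9440.3) / 9440.3 = 418.1 / 9440.3 = 4.43% ≈ 4.4%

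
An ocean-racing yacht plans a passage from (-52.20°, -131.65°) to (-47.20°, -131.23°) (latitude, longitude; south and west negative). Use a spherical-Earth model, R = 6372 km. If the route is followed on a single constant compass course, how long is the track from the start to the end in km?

Rhumb course C = atan2(Δλ, Δψ) with Δψ = ln[tan(π/4+φ₂/2)/tan(π/4+φ₁/2)] = +0.1351, Δλ = +0.0073 → C = 3.11°
d = R·|Δφ| / |cos C| = 6372·0.08727 / 0.99853 = 557 km

557 km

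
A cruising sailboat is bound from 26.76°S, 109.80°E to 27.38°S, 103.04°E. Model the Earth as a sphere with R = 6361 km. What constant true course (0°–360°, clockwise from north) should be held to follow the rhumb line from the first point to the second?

Δψ = ln[tan(π/4+φ₂/2)/tan(π/4+φ₁/2)] = -0.0122
Δλ = -0.1180 rad (taken the short way round)
course = atan2(Δλ, Δψ) = 264.12°

264.1°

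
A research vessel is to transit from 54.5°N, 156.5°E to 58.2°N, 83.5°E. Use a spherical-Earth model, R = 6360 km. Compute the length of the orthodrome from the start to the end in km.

4286 km

cos σ = sin φ₁ sin φ₂ + cos φ₁ cos φ₂ cos Δλ
      = sin(54.50°)sin(58.20°) + cos(54.50°)cos(58.20°)cos(-73.00°) = 0.7814
σ = 38.613° → d = Rσ = 6360·0.67393 = 4286 km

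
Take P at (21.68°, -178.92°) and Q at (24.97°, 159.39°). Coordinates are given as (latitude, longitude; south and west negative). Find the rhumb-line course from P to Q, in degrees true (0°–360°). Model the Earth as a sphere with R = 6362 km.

Δψ = ln[tan(π/4+φ₂/2)/tan(π/4+φ₁/2)] = +0.0625
Δλ = -0.3786 rad (taken the short way round)
course = atan2(Δλ, Δψ) = 279.38°

279.4°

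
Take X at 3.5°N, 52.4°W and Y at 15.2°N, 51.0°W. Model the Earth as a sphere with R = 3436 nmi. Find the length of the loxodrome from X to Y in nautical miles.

Δψ = ln[tan(π/4+φ₂/2)/tan(π/4+φ₁/2)] = +0.2073;  Δφ = +0.2042 rad,  Δλ = +0.0244 rad
q = Δφ/Δψ = 0.9849
d = R·√(Δφ² + q²Δλ²) = 3436·0.20562 = 706 nmi

706 nmi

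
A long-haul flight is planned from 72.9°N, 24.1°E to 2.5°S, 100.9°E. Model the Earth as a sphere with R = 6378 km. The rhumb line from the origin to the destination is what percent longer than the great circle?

3.5%

Great circle: σ = 1.5454 rad → d_gc = Rσ = 9856.6 km
Rhumb: Δφ = -1.3160, Δλ = +1.3404, Δψ = -1.9385, q = Δφ/Δψ = 0.6789 → d_rh = R√(Δφ²+q²Δλ²) = 10204.5 km
Excess = (10204.5 − 9856.6) / 9856.6 = 347.9 / 9856.6 = 3.53% ≈ 3.5%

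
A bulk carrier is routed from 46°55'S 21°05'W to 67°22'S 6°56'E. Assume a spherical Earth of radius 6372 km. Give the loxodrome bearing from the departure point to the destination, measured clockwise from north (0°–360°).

Δψ = ln[tan(π/4+φ₂/2)/tan(π/4+φ₁/2)] = -0.6793
Δλ = +0.4890 rad (taken the short way round)
course = atan2(Δλ, Δψ) = 144.25°

144.3°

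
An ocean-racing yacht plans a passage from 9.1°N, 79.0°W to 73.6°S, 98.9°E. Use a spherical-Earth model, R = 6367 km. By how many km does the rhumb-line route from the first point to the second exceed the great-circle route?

3588 km

Great circle: cos σ = sin φ₁ sin φ₂ + cos φ₁ cos φ₂ cos Δλ,  σ = 2.0156 rad → d_gc = 12833.6 km
Rhumb line: Δψ = -2.0967, q = Δφ/Δψ = 0.6884, d_rh = R√(Δφ²+q²Δλ²) = 16421.4 km
Excess = 16421.4 − 12833.6 = 3587.8 ≈ 3588 km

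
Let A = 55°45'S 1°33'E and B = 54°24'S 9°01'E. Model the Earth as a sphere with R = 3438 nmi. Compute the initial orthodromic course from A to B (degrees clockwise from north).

θ = atan2( sin Δλ·cos φ₂ ,  cos φ₁ sin φ₂ − sin φ₁ cos φ₂ cos Δλ )
  = atan2(+0.0756, +0.0195) = 75.56°

75.6°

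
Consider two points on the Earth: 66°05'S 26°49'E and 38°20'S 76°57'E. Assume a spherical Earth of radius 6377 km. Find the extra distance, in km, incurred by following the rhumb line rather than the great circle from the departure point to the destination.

Great circle: cos σ = sin φ₁ sin φ₂ + cos φ₁ cos φ₂ cos Δλ,  σ = 0.6907 rad → d_gc = 4404.4 km
Rhumb line: Δψ = +0.8267, q = Δφ/Δψ = 0.5858, d_rh = R√(Δφ²+q²Δλ²) = 4497.2 km
Excess = 4497.2 − 4404.4 = 92.8 ≈ 93 km

93 km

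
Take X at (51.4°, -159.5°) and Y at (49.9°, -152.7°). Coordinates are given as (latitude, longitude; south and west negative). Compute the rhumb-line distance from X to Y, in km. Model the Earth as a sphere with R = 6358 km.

507 km

Δψ = ln[tan(π/4+φ₂/2)/tan(π/4+φ₁/2)] = -0.0413;  Δφ = -0.0262 rad,  Δλ = +0.1187 rad
q = Δφ/Δψ = 0.6340
d = R·√(Δφ² + q²Δλ²) = 6358·0.07967 = 507 km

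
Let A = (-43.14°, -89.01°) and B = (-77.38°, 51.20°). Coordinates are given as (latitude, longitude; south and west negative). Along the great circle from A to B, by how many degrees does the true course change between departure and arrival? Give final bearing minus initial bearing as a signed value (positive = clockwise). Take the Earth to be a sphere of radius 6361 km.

At departure: θ₁ = atan2(sin Δλ cos φ₂, cos φ₁ sin φ₂ − sin φ₁ cos φ₂ cos Δλ) = 170.40°
At arrival: θ₂ = atan2(sin Δλ cos φ₁, −cos φ₂ sin φ₁ + sin φ₂ cos φ₁ cos Δλ) = 33.84°
Δθ = θ₂ − θ₁ = -136.6°

-136.6°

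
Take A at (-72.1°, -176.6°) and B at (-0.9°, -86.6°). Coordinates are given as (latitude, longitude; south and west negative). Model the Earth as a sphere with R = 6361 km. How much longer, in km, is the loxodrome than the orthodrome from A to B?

514 km

Great circle: cos σ = sin φ₁ sin φ₂ + cos φ₁ cos φ₂ cos Δλ,  σ = 1.5558 rad → d_gc = 9896.8 km
Rhumb line: Δψ = +1.8327, q = Δφ/Δψ = 0.6781, d_rh = R√(Δφ²+q²Δλ²) = 10410.8 km
Excess = 10410.8 − 9896.8 = 514.0 ≈ 514 km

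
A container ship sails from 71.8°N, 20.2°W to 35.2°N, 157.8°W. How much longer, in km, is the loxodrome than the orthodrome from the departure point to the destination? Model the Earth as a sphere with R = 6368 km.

1596 km

Great circle: cos σ = sin φ₁ sin φ₂ + cos φ₁ cos φ₂ cos Δλ,  σ = 1.2035 rad → d_gc = 7663.7 km
Rhumb line: Δψ = -1.1744, q = Δφ/Δψ = 0.5439, d_rh = R√(Δφ²+q²Δλ²) = 9259.8 km
Excess = 9259.8 − 7663.7 = 1596.1 ≈ 1596 km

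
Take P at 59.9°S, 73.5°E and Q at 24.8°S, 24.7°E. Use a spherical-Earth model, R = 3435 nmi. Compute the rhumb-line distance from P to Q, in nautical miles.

Rhumb course C = atan2(Δλ, Δψ) with Δψ = ln[tan(π/4+φ₂/2)/tan(π/4+φ₁/2)] = +0.8664, Δλ = -0.8517 → C = 315.49°
d = R·|Δφ| / |cos C| = 3435·0.61261 / 0.71314 = 2951 nmi

2951 nmi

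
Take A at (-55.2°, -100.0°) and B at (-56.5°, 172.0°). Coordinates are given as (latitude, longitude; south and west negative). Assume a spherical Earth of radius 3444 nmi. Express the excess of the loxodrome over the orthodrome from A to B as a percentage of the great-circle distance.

7.6%

Great circle: σ = 0.8013 rad → d_gc = Rσ = 2759.8 nmi
Rhumb: Δφ = -0.0227, Δλ = -1.5359, Δψ = -0.0404, q = Δφ/Δψ = 0.5613 → d_rh = R√(Δφ²+q²Δλ²) = 2970.1 nmi
Excess = (2970.1 − 2759.8) / 2759.8 = 210.3 / 2759.8 = 7.62% ≈ 7.6%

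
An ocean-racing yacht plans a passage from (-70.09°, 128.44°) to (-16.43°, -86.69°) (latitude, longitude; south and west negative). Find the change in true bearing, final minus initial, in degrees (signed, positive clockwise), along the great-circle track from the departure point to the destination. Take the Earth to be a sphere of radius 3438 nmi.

At departure: θ₁ = atan2(sin Δλ cos φ₂, cos φ₁ sin φ₂ − sin φ₁ cos φ₂ cos Δλ) = 146.50°
At arrival: θ₂ = atan2(sin Δλ cos φ₁, −cos φ₂ sin φ₁ + sin φ₂ cos φ₁ cos Δλ) = 11.30°
Δθ = θ₂ − θ₁ = -135.2°

-135.2°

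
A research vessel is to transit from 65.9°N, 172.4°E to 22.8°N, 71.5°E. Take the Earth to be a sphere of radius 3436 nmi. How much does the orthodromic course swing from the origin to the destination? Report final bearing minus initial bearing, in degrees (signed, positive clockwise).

At departure: θ₁ = atan2(sin Δλ cos φ₂, cos φ₁ sin φ₂ − sin φ₁ cos φ₂ cos Δλ) = 289.32°
At arrival: θ₂ = atan2(sin Δλ cos φ₁, −cos φ₂ sin φ₁ + sin φ₂ cos φ₁ cos Δλ) = 204.71°
Δθ = θ₂ − θ₁ = -84.6°

-84.6°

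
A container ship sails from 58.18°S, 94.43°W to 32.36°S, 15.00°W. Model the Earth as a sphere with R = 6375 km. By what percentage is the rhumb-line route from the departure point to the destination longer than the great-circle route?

Great circle: σ = 1.0045 rad → d_gc = Rσ = 6403.8 km
Rhumb: Δφ = +0.4506, Δλ = +1.3863, Δψ = +0.6576, q = Δφ/Δψ = 0.6852 → d_rh = R√(Δφ²+q²Δλ²) = 6702.8 km
Excess = (6702.8 − 6403.8) / 6403.8 = 299.0 / 6403.8 = 4.67% ≈ 4.7%

4.7%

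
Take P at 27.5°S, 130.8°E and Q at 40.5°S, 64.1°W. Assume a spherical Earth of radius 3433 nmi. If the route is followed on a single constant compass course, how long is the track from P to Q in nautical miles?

8204 nmi

Δψ = ln[tan(π/4+φ₂/2)/tan(π/4+φ₁/2)] = -0.2748;  Δφ = -0.2269 rad,  Δλ = +2.8815 rad
q = Δφ/Δψ = 0.8256
d = R·√(Δφ² + q²Δλ²) = 3433·2.38988 = 8204 nmi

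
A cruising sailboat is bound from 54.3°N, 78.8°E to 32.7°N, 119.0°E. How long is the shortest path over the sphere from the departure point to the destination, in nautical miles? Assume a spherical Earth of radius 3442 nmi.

2135 nmi

cos σ = sin φ₁ sin φ₂ + cos φ₁ cos φ₂ cos Δλ
      = sin(54.30°)sin(32.70°) + cos(54.30°)cos(32.70°)cos(40.20°) = 0.8138
σ = 35.532° → d = Rσ = 3442·0.62016 = 2135 nmi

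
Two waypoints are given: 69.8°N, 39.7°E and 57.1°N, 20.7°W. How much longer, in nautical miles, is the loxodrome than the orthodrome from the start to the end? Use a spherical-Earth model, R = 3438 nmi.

66 nmi

Great circle: cos σ = sin φ₁ sin φ₂ + cos φ₁ cos φ₂ cos Δλ,  σ = 0.4936 rad → d_gc = 1697.1 nmi
Rhumb line: Δψ = -0.5054, q = Δφ/Δψ = 0.4386, d_rh = R√(Δφ²+q²Δλ²) = 1762.8 nmi
Excess = 1762.8 − 1697.1 = 65.7 ≈ 66 nmi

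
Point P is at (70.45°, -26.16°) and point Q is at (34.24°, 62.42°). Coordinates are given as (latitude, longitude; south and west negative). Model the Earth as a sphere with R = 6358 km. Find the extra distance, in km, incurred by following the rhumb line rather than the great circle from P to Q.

Great circle: cos σ = sin φ₁ sin φ₂ + cos φ₁ cos φ₂ cos Δλ,  σ = 1.0038 rad → d_gc = 6382.3 km
Rhumb line: Δψ = -1.1219, q = Δφ/Δψ = 0.5633, d_rh = R√(Δφ²+q²Δλ²) = 6841.4 km
Excess = 6841.4 − 6382.3 = 459.1 ≈ 459 km

459 km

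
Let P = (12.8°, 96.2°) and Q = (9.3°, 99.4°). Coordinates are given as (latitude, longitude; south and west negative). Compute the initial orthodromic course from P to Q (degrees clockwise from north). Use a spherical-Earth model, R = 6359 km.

137.8°

N = sin Δλ·cos φ₂ = +0.0551;  D = cos φ₁ sin φ₂ − sin φ₁ cos φ₂ cos Δλ = -0.0607
initial course = atan2(N, D) = 137.78°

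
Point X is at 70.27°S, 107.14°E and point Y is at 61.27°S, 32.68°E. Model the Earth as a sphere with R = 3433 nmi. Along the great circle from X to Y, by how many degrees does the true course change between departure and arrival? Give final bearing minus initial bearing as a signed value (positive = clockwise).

+69.6°

At departure: θ₁ = atan2(sin Δλ cos φ₂, cos φ₁ sin φ₂ − sin φ₁ cos φ₂ cos Δλ) = 249.32°
At arrival: θ₂ = atan2(sin Δλ cos φ₁, −cos φ₂ sin φ₁ + sin φ₂ cos φ₁ cos Δλ) = 318.92°
Δθ = θ₂ − θ₁ = +69.6°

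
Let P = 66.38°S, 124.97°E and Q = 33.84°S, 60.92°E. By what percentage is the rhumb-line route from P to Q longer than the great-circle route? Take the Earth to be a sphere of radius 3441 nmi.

3.4%

Great circle: σ = 0.8555 rad → d_gc = Rσ = 2943.7 nmi
Rhumb: Δφ = +0.5679, Δλ = -1.1179, Δψ = +0.9367, q = Δφ/Δψ = 0.6063 → d_rh = R√(Δφ²+q²Δλ²) = 3042.8 nmi
Excess = (3042.8 − 2943.7) / 2943.7 = 99.1 / 2943.7 = 3.37% ≈ 3.4%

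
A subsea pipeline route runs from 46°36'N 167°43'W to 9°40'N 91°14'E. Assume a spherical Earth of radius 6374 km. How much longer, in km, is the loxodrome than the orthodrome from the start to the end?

415 km

Great circle: cos σ = sin φ₁ sin φ₂ + cos φ₁ cos φ₂ cos Δλ,  σ = 1.5786 rad → d_gc = 10062.087 km
Rhumb line: Δψ = -0.7519, q = Δφ/Δψ = 0.8573, d_rh = R√(Δφ²+q²Δλ²) = 10476.591 km
Excess = 10476.591 − 10062.087 = 414.504 ≈ 415 km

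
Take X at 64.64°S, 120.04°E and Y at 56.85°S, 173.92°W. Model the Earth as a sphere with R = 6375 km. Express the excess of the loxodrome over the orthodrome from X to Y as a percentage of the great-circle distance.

4.5%

Great circle: σ = 0.5516 rad → d_gc = Rσ = 3516.6 km
Rhumb: Δφ = +0.1360, Δλ = +1.1526, Δψ = +0.2798, q = Δφ/Δψ = 0.4859 → d_rh = R√(Δφ²+q²Δλ²) = 3674.1 km
Excess = (3674.1 − 3516.6) / 3516.6 = 157.5 / 3516.6 = 4.48% ≈ 4.5%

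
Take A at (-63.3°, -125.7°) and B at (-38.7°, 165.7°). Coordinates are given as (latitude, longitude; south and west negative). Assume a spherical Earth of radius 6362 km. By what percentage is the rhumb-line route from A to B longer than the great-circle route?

Great circle: σ = 0.8141 rad → d_gc = Rσ = 5179.3 km
Rhumb: Δφ = +0.4294, Δλ = -1.1973, Δψ = +0.7048, q = Δφ/Δψ = 0.6092 → d_rh = R√(Δφ²+q²Δλ²) = 5384.5 km
Excess = (5384.5 − 5179.3) / 5179.3 = 205.2 / 5179.3 = 3.96% ≈ 4.0%

4.0%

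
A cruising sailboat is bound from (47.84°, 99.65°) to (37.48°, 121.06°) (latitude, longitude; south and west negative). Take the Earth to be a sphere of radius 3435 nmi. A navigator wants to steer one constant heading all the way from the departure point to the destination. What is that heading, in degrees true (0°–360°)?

123.4°

Meridional parts: M(φ₁)=+0.9533, M(φ₂)=+0.7065 → ΔM = -0.2468;  Δλ = +0.3737 rad
tan C = Δλ / ΔM = -1.5141 → C = 123.44°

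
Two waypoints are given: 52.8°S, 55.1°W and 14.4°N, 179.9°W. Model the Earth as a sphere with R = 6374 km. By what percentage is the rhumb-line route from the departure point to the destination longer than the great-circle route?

4.8%

Great circle: σ = 2.1321 rad → d_gc = Rσ = 13590.1 km
Rhumb: Δφ = +1.1729, Δλ = -2.1782, Δψ = +1.3431, q = Δφ/Δψ = 0.8733 → d_rh = R√(Δφ²+q²Δλ²) = 14243.8 km
Excess = (14243.8 − 13590.1) / 13590.1 = 653.7 / 13590.1 = 4.81% ≈ 4.8%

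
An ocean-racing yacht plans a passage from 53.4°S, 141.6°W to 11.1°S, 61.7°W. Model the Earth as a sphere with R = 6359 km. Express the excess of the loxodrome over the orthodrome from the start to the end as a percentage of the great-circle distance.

2.9%

Great circle: σ = 1.3107 rad → d_gc = Rσ = 8334.8 km
Rhumb: Δφ = +0.7383, Δλ = +1.3945, Δψ = +0.9115, q = Δφ/Δψ = 0.8099 → d_rh = R√(Δφ²+q²Δλ²) = 8580.5 km
Excess = (8580.5 − 8334.8) / 8334.8 = 245.7 / 8334.8 = 2.948% ≈ 2.9%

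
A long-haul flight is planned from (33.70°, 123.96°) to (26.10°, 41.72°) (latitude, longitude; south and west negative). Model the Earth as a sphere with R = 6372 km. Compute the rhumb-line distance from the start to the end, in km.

Δψ = ln[tan(π/4+φ₂/2)/tan(π/4+φ₁/2)] = -0.1532;  Δφ = -0.1326 rad,  Δλ = -1.4354 rad
q = Δφ/Δψ = 0.8658
d = R·√(Δφ² + q²Δλ²) = 6372·1.24985 = 7964 km

7964 km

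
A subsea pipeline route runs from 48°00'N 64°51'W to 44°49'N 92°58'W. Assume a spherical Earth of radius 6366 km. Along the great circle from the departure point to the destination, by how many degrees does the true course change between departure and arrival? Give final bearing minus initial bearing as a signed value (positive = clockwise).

-20.6°

At departure: θ₁ = atan2(sin Δλ cos φ₂, cos φ₁ sin φ₂ − sin φ₁ cos φ₂ cos Δλ) = 271.14°
At arrival: θ₂ = atan2(sin Δλ cos φ₁, −cos φ₂ sin φ₁ + sin φ₂ cos φ₁ cos Δλ) = 250.58°
Δθ = θ₂ − θ₁ = -20.6°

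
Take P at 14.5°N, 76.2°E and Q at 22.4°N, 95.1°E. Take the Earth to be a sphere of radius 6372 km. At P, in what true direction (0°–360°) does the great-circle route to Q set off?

63.4°

N = sin Δλ·cos φ₂ = +0.2995;  D = cos φ₁ sin φ₂ − sin φ₁ cos φ₂ cos Δλ = +0.1499
initial course = atan2(N, D) = 63.41°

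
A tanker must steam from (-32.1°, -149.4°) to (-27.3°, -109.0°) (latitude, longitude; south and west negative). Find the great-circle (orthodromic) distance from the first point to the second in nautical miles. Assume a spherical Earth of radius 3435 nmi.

cos σ = sin φ₁ sin φ₂ + cos φ₁ cos φ₂ cos Δλ
      = sin(-32.10°)sin(-27.30°) + cos(-32.10°)cos(-27.30°)cos(40.40°) = 0.8170
σ = 35.216° → d = Rσ = 3435·0.61463 = 2111 nmi

2111 nmi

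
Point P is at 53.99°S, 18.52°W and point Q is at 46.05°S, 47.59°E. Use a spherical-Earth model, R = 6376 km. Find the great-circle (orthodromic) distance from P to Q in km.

cos σ = sin φ₁ sin φ₂ + cos φ₁ cos φ₂ cos Δλ
      = sin(-53.99°)sin(-46.05°) + cos(-53.99°)cos(-46.05°)cos(66.11°) = 0.7476
σ = 41.615° → d = Rσ = 6376·0.72632 = 4631 km

4631 km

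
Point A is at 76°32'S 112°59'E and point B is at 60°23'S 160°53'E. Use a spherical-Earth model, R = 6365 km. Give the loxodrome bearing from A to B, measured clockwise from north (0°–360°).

46.0°

Meridional parts: M(φ₁)=-2.1365, M(φ₂)=-1.3304 → ΔM = +0.8061;  Δλ = +0.8360 rad
tan C = Δλ / ΔM = +1.0371 → C = 46.04°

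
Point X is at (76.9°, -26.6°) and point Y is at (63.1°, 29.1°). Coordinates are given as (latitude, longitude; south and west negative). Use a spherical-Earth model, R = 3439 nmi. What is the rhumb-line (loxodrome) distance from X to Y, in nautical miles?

Rhumb course C = atan2(Δλ, Δψ) with Δψ = ln[tan(π/4+φ₂/2)/tan(π/4+φ₁/2)] = -0.7338, Δλ = +0.9721 → C = 127.04°
d = R·|Δφ| / |cos C| = 3439·0.24086 / 0.60244 = 1375 nmi

1375 nmi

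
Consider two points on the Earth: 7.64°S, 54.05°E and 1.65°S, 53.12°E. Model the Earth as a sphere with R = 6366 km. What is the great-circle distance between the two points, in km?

673 km

cos σ = sin φ₁ sin φ₂ + cos φ₁ cos φ₂ cos Δλ
      = sin(-7.64°)sin(-1.65°) + cos(-7.64°)cos(-1.65°)cos(-0.93°) = 0.9944
σ = 6.061° → d = Rσ = 6366·0.10579 = 673 km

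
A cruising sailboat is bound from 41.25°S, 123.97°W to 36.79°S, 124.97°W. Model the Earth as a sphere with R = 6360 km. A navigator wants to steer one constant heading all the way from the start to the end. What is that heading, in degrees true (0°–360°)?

350.1°

Meridional parts: M(φ₁)=-0.7917, M(φ₂)=-0.6914 → ΔM = +0.1003;  Δλ = -0.0175 rad
tan C = Δλ / ΔM = -0.1741 → C = 350.12°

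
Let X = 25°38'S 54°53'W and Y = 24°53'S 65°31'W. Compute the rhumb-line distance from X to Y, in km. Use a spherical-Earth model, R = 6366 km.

1072 km

Δψ = ln[tan(π/4+φ₂/2)/tan(π/4+φ₁/2)] = +0.0145;  Δφ = +0.0131 rad,  Δλ = -0.1856 rad
q = Δφ/Δψ = 0.9044
d = R·√(Δφ² + q²Δλ²) = 6366·0.16835 = 1072 km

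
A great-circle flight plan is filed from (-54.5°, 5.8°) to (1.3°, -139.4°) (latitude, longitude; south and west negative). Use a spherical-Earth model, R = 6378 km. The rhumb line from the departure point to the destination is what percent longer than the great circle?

Great circle: σ = 2.0889 rad → d_gc = Rσ = 13322.7 km
Rhumb: Δφ = +0.9739, Δλ = -2.5342, Δψ = +1.1618, q = Δφ/Δψ = 0.8383 → d_rh = R√(Δφ²+q²Δλ²) = 14905.0 km
Excess = (14905.0 − 13322.7) / 13322.7 = 1582.3 / 13322.7 = 11.88% ≈ 11.9%

11.9%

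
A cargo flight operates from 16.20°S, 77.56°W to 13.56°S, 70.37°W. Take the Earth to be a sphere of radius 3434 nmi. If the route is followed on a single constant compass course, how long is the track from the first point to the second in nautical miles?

Rhumb course C = atan2(Δλ, Δψ) with Δψ = ln[tan(π/4+φ₂/2)/tan(π/4+φ₁/2)] = +0.0477, Δλ = +0.1255 → C = 69.20°
d = R·|Δφ| / |cos C| = 3434·0.04608 / 0.35518 = 445 nmi

445 nmi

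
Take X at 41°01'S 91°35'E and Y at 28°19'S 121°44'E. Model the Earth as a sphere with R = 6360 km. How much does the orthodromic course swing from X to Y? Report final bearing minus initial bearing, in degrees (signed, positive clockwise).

At departure: θ₁ = atan2(sin Δλ cos φ₂, cos φ₁ sin φ₂ − sin φ₁ cos φ₂ cos Δλ) = 72.23°
At arrival: θ₂ = atan2(sin Δλ cos φ₁, −cos φ₂ sin φ₁ + sin φ₂ cos φ₁ cos Δλ) = 54.71°
Δθ = θ₂ − θ₁ = -17.5°

-17.5°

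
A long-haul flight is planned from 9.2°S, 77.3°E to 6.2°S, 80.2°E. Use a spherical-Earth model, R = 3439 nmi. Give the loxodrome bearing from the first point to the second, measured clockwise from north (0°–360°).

Δψ = ln[tan(π/4+φ₂/2)/tan(π/4+φ₁/2)] = +0.0528
Δλ = +0.0506 rad (taken the short way round)
course = atan2(Δλ, Δψ) = 43.77°

43.8°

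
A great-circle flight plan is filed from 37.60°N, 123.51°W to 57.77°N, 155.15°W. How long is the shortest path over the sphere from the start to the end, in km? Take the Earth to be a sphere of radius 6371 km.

3208 km

cos σ = sin φ₁ sin φ₂ + cos φ₁ cos φ₂ cos Δλ
      = sin(37.60°)sin(57.77°) + cos(37.60°)cos(57.77°)cos(-31.64°) = 0.8759
σ = 28.852° → d = Rσ = 6371·0.50357 = 3208 km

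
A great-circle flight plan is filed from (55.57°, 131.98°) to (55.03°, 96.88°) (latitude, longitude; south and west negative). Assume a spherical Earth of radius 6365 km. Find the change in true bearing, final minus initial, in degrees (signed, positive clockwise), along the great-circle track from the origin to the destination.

-29.1°

At departure: θ₁ = atan2(sin Δλ cos φ₂, cos φ₁ sin φ₂ − sin φ₁ cos φ₂ cos Δλ) = 283.08°
At arrival: θ₂ = atan2(sin Δλ cos φ₁, −cos φ₂ sin φ₁ + sin φ₂ cos φ₁ cos Δλ) = 253.93°
Δθ = θ₂ − θ₁ = -29.1°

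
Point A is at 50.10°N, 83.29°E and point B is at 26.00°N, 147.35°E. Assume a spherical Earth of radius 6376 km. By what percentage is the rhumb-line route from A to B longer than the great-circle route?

2.2%

Great circle: σ = 0.9416 rad → d_gc = Rσ = 6003.6 km
Rhumb: Δφ = -0.4206, Δλ = +1.1181, Δψ = -0.5432, q = Δφ/Δψ = 0.7744 → d_rh = R√(Δφ²+q²Δλ²) = 6137.2 km
Excess = (6137.2 − 6003.6) / 6003.6 = 133.6 / 6003.6 = 2.23% ≈ 2.2%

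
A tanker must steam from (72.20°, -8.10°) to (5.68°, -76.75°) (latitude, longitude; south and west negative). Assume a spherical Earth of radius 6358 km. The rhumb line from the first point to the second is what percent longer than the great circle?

3.0%

Great circle: σ = 1.3644 rad → d_gc = Rσ = 8674.6 km
Rhumb: Δφ = -1.1610, Δλ = -1.1982, Δψ = -1.7548, q = Δφ/Δψ = 0.6616 → d_rh = R√(Δφ²+q²Δλ²) = 8938.2 km
Excess = (8938.2 − 8674.6) / 8674.6 = 263.6 / 8674.6 = 3.04% ≈ 3.0%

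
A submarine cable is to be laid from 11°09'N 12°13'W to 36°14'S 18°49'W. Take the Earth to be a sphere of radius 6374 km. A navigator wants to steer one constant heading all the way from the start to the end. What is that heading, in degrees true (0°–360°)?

Δψ = ln[tan(π/4+φ₂/2)/tan(π/4+φ₁/2)] = -0.8752
Δλ = -0.1152 rad (taken the short way round)
course = atan2(Δλ, Δψ) = 187.50°

187.5°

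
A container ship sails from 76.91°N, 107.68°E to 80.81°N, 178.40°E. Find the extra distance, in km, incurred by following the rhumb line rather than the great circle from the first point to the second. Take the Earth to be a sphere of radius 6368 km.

Great circle: cos σ = sin φ₁ sin φ₂ + cos φ₁ cos φ₂ cos Δλ,  σ = 0.2309 rad → d_gc = 1470.5 km
Rhumb line: Δψ = +0.3559, q = Δφ/Δψ = 0.1912, d_rh = R√(Δφ²+q²Δλ²) = 1564.3 km
Excess = 1564.3 − 1470.5 = 93.8 ≈ 94 km

94 km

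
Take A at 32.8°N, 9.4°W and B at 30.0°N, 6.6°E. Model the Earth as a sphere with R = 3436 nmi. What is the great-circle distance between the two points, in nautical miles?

835 nmi

cos σ = sin φ₁ sin φ₂ + cos φ₁ cos φ₂ cos Δλ
      = sin(32.80°)sin(30.00°) + cos(32.80°)cos(30.00°)cos(16.00°) = 0.9706
σ = 13.926° → d = Rσ = 3436·0.24306 = 835 nmi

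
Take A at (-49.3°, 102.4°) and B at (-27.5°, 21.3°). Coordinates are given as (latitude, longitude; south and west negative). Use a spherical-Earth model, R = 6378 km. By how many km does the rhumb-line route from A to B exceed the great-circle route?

272 km

Great circle: cos σ = sin φ₁ sin φ₂ + cos φ₁ cos φ₂ cos Δλ,  σ = 1.1157 rad → d_gc = 7115.9 km
Rhumb line: Δψ = +0.4923, q = Δφ/Δψ = 0.7729, d_rh = R√(Δφ²+q²Δλ²) = 7387.5 km
Excess = 7387.5 − 7115.9 = 271.6 ≈ 272 km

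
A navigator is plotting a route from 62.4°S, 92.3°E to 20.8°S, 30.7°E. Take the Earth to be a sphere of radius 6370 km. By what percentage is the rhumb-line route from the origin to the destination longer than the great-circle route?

Great circle: σ = 1.0231 rad → d_gc = Rσ = 6517.4 km
Rhumb: Δφ = +0.7261, Δλ = -1.0751, Δψ = +1.0327, q = Δφ/Δψ = 0.7031 → d_rh = R√(Δφ²+q²Δλ²) = 6676.5 km
Excess = (6676.5 − 6517.4) / 6517.4 = 159.1 / 6517.4 = 2.44% ≈ 2.4%

2.4%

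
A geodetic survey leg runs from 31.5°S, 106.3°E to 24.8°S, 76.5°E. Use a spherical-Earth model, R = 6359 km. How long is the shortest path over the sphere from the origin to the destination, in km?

2999 km

Haversine: a = sin²(Δφ/2)+cos φ₁ cos φ₂ sin²(Δλ/2) = 0.05459;  σ = 2·atan2(√a,√(1−a))
σ = 27.024° → d = Rσ = 6359·0.47165 = 2999 km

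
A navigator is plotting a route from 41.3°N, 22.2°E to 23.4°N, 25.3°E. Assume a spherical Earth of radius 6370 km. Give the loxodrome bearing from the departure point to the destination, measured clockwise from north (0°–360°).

171.7°

Δψ = ln[tan(π/4+φ₂/2)/tan(π/4+φ₁/2)] = -0.3726
Δλ = +0.0541 rad (taken the short way round)
course = atan2(Δλ, Δψ) = 171.74°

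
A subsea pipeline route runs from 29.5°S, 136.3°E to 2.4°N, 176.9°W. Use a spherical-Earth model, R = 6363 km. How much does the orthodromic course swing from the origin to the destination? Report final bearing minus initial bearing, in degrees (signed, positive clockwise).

-12.0°

Initial bearing θ₁ = atan2(sin Δλ cos φ₂, cos φ₁ sin φ₂ − sin φ₁ cos φ₂ cos Δλ) = 62.87°
Final bearing θ₂ = (initial bearing from the destination back to the start) + 180° = 50.83°
Δθ = θ₂ − θ₁ = -12.0°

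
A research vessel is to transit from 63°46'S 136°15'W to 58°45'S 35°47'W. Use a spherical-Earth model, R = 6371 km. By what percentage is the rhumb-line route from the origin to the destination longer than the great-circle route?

Great circle: σ = 0.7595 rad → d_gc = Rσ = 4838.6 km
Rhumb: Δφ = +0.0876, Δλ = +1.7535, Δψ = +0.1825, q = Δφ/Δψ = 0.4797 → d_rh = R√(Δφ²+q²Δλ²) = 5387.7 km
Excess = (5387.7 − 4838.6) / 4838.6 = 549.1 / 4838.6 = 11.348% ≈ 11.3%

11.3%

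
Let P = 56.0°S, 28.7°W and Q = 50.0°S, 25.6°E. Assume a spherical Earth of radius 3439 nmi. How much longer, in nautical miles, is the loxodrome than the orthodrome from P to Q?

49 nmi

Great circle: cos σ = sin φ₁ sin φ₂ + cos φ₁ cos φ₂ cos Δλ,  σ = 0.5646 rad → d_gc = 1941.5 nmi
Rhumb line: Δψ = +0.1744, q = Δφ/Δψ = 0.6006, d_rh = R√(Δφ²+q²Δλ²) = 1990.2 nmi
Excess = 1990.2 − 1941.5 = 48.7 ≈ 49 nmi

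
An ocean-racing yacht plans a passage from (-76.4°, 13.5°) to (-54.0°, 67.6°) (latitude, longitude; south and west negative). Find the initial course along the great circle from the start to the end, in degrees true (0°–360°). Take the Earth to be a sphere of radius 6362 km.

73.1°

N = sin Δλ·cos φ₂ = +0.4761;  D = cos φ₁ sin φ₂ − sin φ₁ cos φ₂ cos Δλ = +0.1448
initial course = atan2(N, D) = 73.09°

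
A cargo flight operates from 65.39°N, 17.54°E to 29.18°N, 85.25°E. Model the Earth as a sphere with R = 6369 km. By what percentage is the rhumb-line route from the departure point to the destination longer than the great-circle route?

3.5%

Great circle: σ = 0.9506 rad → d_gc = Rσ = 6054.5 km
Rhumb: Δφ = -0.6320, Δλ = +1.1818, Δψ = -0.9898, q = Δφ/Δψ = 0.6385 → d_rh = R√(Δφ²+q²Δλ²) = 6268.6 km
Excess = (6268.6 − 6054.5) / 6054.5 = 214.1 / 6054.5 = 3.54% ≈ 3.5%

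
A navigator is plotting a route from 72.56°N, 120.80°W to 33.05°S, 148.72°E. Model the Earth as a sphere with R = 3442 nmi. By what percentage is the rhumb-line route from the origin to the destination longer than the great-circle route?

3.0%

Great circle: σ = 2.1205 rad → d_gc = Rσ = 7298.6 nmi
Rhumb: Δφ = -1.8432, Δλ = -1.5792, Δψ = -2.4866, q = Δφ/Δψ = 0.7413 → d_rh = R√(Δφ²+q²Δλ²) = 7515.7 nmi
Excess = (7515.7 − 7298.6) / 7298.6 = 217.1 / 7298.6 = 2.97% ≈ 3.0%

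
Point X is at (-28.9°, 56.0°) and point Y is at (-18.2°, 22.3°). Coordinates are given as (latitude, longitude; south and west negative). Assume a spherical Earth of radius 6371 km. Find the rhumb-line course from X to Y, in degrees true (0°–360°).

Δψ = ln[tan(π/4+φ₂/2)/tan(π/4+φ₁/2)] = +0.2041
Δλ = -0.5882 rad (taken the short way round)
course = atan2(Δλ, Δψ) = 289.14°

289.1°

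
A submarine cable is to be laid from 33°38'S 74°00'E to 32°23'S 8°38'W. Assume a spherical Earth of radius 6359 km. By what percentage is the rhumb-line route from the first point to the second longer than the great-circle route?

Great circle: σ = 1.1736 rad → d_gc = Rσ = 7463.2 km
Rhumb: Δφ = +0.0218, Δλ = -1.4422, Δψ = +0.0260, q = Δφ/Δψ = 0.8386 → d_rh = R√(Δφ²+q²Δλ²) = 7691.8 km
Excess = (7691.8 − 7463.2) / 7463.2 = 228.6 / 7463.2 = 3.06% ≈ 3.1%

3.1%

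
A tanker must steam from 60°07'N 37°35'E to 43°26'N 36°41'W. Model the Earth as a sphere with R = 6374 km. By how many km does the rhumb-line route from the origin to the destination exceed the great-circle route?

245 km

Great circle: cos σ = sin φ₁ sin φ₂ + cos φ₁ cos φ₂ cos Δλ,  σ = 0.8035 rad → d_gc = 5121.4 km
Rhumb line: Δψ = -0.4778, q = Δφ/Δψ = 0.6094, d_rh = R√(Δφ²+q²Δλ²) = 5366.0 km
Excess = 5366.0 − 5121.4 = 244.6 ≈ 245 km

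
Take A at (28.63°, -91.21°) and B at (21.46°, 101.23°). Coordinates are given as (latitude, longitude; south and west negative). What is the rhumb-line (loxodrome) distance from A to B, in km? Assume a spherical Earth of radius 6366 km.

16870 km

Δψ = ln[tan(π/4+φ₂/2)/tan(π/4+φ₁/2)] = -0.1383;  Δφ = -0.1251 rad,  Δλ = -2.9245 rad
q = Δφ/Δψ = 0.9051
d = R·√(Δφ² + q²Δλ²) = 6366·2.64997 = 16870 km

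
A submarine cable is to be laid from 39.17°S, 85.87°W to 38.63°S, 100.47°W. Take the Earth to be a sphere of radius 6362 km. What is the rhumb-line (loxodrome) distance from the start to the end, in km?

Δψ = ln[tan(π/4+φ₂/2)/tan(π/4+φ₁/2)] = +0.0121;  Δφ = +0.0094 rad,  Δλ = -0.2548 rad
q = Δφ/Δψ = 0.7782
d = R·√(Δφ² + q²Δλ²) = 6362·0.19853 = 1263 km

1263 km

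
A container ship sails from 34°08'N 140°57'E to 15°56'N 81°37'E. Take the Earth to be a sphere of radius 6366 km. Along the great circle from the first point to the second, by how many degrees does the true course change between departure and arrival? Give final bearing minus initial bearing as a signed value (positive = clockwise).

At departure: θ₁ = atan2(sin Δλ cos φ₂, cos φ₁ sin φ₂ − sin φ₁ cos φ₂ cos Δλ) = 266.68°
At arrival: θ₂ = atan2(sin Δλ cos φ₁, −cos φ₂ sin φ₁ + sin φ₂ cos φ₁ cos Δλ) = 239.24°
Δθ = θ₂ − θ₁ = -27.4°

-27.4°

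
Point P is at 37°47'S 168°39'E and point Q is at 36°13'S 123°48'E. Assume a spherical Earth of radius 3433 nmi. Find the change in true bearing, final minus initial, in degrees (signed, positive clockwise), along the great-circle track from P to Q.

At departure: θ₁ = atan2(sin Δλ cos φ₂, cos φ₁ sin φ₂ − sin φ₁ cos φ₂ cos Δλ) = 258.43°
At arrival: θ₂ = atan2(sin Δλ cos φ₁, −cos φ₂ sin φ₁ + sin φ₂ cos φ₁ cos Δλ) = 286.32°
Δθ = θ₂ − θ₁ = +27.9°

+27.9°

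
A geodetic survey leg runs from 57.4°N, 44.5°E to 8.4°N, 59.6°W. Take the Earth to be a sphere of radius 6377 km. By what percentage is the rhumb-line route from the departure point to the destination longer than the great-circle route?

Great circle: σ = 1.5776 rad → d_gc = Rσ = 10060.2 km
Rhumb: Δφ = -0.8552, Δλ = -1.8169, Δψ = -1.0824, q = Δφ/Δψ = 0.7901 → d_rh = R√(Δφ²+q²Δλ²) = 10655.6 km
Excess = (10655.6 − 10060.2) / 10060.2 = 595.4 / 10060.2 = 5.92% ≈ 5.9%

5.9%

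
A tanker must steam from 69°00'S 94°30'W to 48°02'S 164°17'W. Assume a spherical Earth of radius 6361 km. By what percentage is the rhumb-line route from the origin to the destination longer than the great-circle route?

4.8%

Great circle: σ = 0.6810 rad → d_gc = Rσ = 4331.7 km
Rhumb: Δφ = +0.3659, Δλ = -1.2179, Δψ = +0.7272, q = Δφ/Δψ = 0.5032 → d_rh = R√(Δφ²+q²Δλ²) = 4540.5 km
Excess = (4540.5 − 4331.7) / 4331.7 = 208.8 / 4331.7 = 4.82% ≈ 4.8%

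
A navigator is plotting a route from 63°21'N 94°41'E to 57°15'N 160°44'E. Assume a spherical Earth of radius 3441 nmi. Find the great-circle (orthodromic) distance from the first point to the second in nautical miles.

cos σ = sin φ₁ sin φ₂ + cos φ₁ cos φ₂ cos Δλ
      = sin(63.35°)sin(57.25°) + cos(63.35°)cos(57.25°)cos(66.05°) = 0.8502
σ = 31.768° → d = Rσ = 3441·0.55445 = 1908 nmi

1908 nmi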